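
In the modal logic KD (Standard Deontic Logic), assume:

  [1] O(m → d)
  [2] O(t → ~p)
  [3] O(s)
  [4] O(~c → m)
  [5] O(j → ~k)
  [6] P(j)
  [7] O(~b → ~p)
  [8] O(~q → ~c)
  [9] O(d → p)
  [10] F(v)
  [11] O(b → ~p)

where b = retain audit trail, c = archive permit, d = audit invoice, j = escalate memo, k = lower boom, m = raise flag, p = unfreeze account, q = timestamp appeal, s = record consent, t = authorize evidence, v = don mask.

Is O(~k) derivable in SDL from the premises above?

Premise 5 is O(j → ~k), but O(j) is not derivable from the premises (the permission P(j) asserts only ~O(~j), not O(j)), so it does not yield O(~k).
No other premise forces O(~k). An ideal world satisfying every premise can still have ~k false, so O(~k) is not derivable.

No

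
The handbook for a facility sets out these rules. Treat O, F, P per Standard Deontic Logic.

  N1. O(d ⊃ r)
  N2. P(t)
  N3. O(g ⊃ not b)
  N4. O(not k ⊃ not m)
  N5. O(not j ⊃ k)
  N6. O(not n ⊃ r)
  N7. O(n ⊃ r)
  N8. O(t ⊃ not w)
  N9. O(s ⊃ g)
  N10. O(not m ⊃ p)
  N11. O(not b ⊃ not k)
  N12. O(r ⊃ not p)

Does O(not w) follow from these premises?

No

Premise 8 is O(t ⊃ not w), but O(t) is not derivable from the premises (the permission P(t) asserts only not O(not t), not O(t)), so it does not yield O(not w).
No other premise forces O(not w). An ideal world satisfying every premise can still have not w false, so O(not w) is not derivable.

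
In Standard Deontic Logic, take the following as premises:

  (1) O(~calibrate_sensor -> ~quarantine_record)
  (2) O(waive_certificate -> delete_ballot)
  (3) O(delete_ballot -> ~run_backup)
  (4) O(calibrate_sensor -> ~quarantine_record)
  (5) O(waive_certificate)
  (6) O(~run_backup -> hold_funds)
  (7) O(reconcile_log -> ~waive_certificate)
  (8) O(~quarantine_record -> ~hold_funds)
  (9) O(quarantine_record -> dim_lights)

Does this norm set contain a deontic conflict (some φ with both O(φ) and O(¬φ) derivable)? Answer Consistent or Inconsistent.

Premises 4 and 1 are O(calibrate_sensor -> ~quarantine_record) and O(~calibrate_sensor -> ~quarantine_record); every ideal world satisfies calibrate_sensor or ~calibrate_sensor, so in either case ~quarantine_record holds — hence O(~quarantine_record).
From O(~quarantine_record) and premise 8, O(~quarantine_record -> ~hold_funds), we obtain O(~hold_funds).
Premise 6, O(~run_backup -> hold_funds), contraposes to O(~hold_funds -> run_backup); with O(~hold_funds) we get O(run_backup).
Premise 3 is O(delete_ballot -> ~run_backup); contrapositively O(run_backup -> ~delete_ballot). Since O(run_backup) holds, K gives O(~delete_ballot).
Premise 2 is O(waive_certificate -> delete_ballot); contrapositively O(~delete_ballot -> ~waive_certificate). Since O(~delete_ballot) holds, K gives O(~waive_certificate).
But premise 5 directly asserts O(waive_certificate).
We now have both O(~waive_certificate) and O(waive_certificate) — waive_certificate is simultaneously obligatory and forbidden, violating the D-axiom.

Inconsistent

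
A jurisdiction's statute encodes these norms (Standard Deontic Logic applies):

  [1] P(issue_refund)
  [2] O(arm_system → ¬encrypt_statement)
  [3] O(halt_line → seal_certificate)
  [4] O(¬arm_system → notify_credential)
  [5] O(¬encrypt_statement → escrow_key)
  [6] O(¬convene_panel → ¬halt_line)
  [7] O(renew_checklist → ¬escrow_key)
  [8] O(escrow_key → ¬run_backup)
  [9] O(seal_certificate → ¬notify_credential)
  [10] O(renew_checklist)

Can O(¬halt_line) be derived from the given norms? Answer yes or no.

Yes

Premise 10 gives O(renew_checklist).
Premise 7 is O(renew_checklist → ¬escrow_key); since O(renew_checklist), deontic closure gives O(¬escrow_key).
Premise 5 is O(¬encrypt_statement → escrow_key); contrapositively O(¬escrow_key → encrypt_statement). Since O(¬escrow_key) holds, K gives O(encrypt_statement).
The contrapositive of premise 2 (O(arm_system → ¬encrypt_statement)) is O(encrypt_statement → ¬arm_system), and O(encrypt_statement) is already established, so O(¬arm_system).
With premise 4, O(¬arm_system → notify_credential), the K-axiom yields O(notify_credential).
Premise 9 is O(seal_certificate → ¬notify_credential); contrapositively O(notify_credential → ¬seal_certificate). Since O(notify_credential) holds, K gives O(¬seal_certificate).
The contrapositive of premise 3 (O(halt_line → seal_certificate)) is O(¬seal_certificate → ¬halt_line), and O(¬seal_certificate) is already established, so O(¬halt_line).
Premises 1, 6, 8 do not contribute to this derivation.
So O(¬halt_line) follows.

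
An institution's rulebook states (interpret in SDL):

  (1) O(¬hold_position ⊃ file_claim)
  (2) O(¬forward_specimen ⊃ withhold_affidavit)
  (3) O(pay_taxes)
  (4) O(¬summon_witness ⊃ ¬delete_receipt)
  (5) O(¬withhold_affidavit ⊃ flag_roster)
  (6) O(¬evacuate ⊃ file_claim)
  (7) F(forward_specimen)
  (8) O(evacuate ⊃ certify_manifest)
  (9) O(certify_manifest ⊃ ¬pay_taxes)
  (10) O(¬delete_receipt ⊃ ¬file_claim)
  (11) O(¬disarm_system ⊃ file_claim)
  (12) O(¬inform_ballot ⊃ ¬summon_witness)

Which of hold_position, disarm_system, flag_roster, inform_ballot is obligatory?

From premise 3 we have O(pay_taxes).
Premise 9 is O(certify_manifest ⊃ ¬pay_taxes); contrapositively O(pay_taxes ⊃ ¬certify_manifest). Since O(pay_taxes) holds, K gives O(¬certify_manifest).
The contrapositive of premise 8 (O(evacuate ⊃ certify_manifest)) is O(¬certify_manifest ⊃ ¬evacuate), and O(¬certify_manifest) is already established, so O(¬evacuate).
From O(¬evacuate) and premise 6, O(¬evacuate ⊃ file_claim), we obtain O(file_claim).
Premise 10 is O(¬delete_receipt ⊃ ¬file_claim); contrapositively O(file_claim ⊃ delete_receipt). Since O(file_claim) holds, K gives O(delete_receipt).
Premise 4, O(¬summon_witness ⊃ ¬delete_receipt), contraposes to O(delete_receipt ⊃ summon_witness); with O(delete_receipt) we get O(summon_witness).
Premise 12, O(¬inform_ballot ⊃ ¬summon_witness), contraposes to O(summon_witness ⊃ inform_ballot); with O(summon_witness) we get O(inform_ballot).
So O(inform_ballot) holds — inform_ballot is obligatory. None of the other listed options is made obligatory by any chain of premises.

inform_ballot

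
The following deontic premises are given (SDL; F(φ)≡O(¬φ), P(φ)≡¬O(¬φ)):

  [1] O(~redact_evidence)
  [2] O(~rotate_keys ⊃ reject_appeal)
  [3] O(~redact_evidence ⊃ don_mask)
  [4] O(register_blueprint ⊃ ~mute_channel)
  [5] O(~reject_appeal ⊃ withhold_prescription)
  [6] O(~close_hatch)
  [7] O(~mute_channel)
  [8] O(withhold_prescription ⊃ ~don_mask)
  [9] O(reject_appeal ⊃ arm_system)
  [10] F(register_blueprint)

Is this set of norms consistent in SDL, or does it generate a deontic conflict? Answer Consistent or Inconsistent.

Premise 4 is O(register_blueprint ⊃ ~mute_channel); even if O(~mute_channel) held, inferring O(register_blueprint) would be affirming the consequent — invalid.
So O(register_blueprint) is not derivable, and the apparent clash with O(~register_blueprint) does not arise.
A world satisfying every obligation exists (e.g. arm_system=true, close_hatch=false, don_mask=true, mute_channel=false, redact_evidence=false, register_blueprint=false, reject_appeal=true, rotate_keys=false, withhold_prescription=false); no atom is both obligatory and forbidden, so the set is consistent.

Consistent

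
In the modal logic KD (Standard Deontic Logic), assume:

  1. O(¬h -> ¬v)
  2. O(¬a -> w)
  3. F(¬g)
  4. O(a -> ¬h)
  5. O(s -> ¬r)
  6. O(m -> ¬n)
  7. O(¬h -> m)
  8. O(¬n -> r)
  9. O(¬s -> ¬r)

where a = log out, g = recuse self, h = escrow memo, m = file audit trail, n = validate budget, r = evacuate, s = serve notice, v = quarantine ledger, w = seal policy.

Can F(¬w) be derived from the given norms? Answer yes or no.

By case analysis on s: premise 5 gives O(s -> ¬r) and premise 9 gives O(¬s -> ¬r), so O(¬r) either way.
Premise 8 is O(¬n -> r); contrapositively O(¬r -> n). Since O(¬r) holds, K gives O(n).
The contrapositive of premise 6 (O(m -> ¬n)) is O(n -> ¬m), and O(n) is already established, so O(¬m).
Premise 7 is O(¬h -> m); contrapositively O(¬m -> h). Since O(¬m) holds, K gives O(h).
The contrapositive of premise 4 (O(a -> ¬h)) is O(h -> ¬a), and O(h) is already established, so O(¬a).
Premise 2 is O(¬a -> w); since O(¬a), deontic closure gives O(w).
Premises 1, 3 do not contribute to this derivation.
So O(w) holds, i.e. F(¬w). The claim follows.

Yes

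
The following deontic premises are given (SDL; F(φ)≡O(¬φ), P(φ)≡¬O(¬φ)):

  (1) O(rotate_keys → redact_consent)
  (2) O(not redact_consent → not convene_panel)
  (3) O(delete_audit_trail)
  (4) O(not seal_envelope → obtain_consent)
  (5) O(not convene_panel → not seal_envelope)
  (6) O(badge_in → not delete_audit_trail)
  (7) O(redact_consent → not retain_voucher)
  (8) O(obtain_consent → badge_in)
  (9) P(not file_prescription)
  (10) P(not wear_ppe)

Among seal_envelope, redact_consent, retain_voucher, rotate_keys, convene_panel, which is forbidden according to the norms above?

retain_voucher

From premise 3 we have O(delete_audit_trail).
Premise 6, O(badge_in → not delete_audit_trail), contraposes to O(delete_audit_trail → not badge_in); with O(delete_audit_trail) we get O(not badge_in).
Premise 8 is O(obtain_consent → badge_in); contrapositively O(not badge_in → not obtain_consent). Since O(not badge_in) holds, K gives O(not obtain_consent).
Premise 4 is O(not seal_envelope → obtain_consent); contrapositively O(not obtain_consent → seal_envelope). Since O(not obtain_consent) holds, K gives O(seal_envelope).
Premise 5 is O(not convene_panel → not seal_envelope); contrapositively O(seal_envelope → convene_panel). Since O(seal_envelope) holds, K gives O(convene_panel).
Premise 2, O(not redact_consent → not convene_panel), contraposes to O(convene_panel → redact_consent); with O(convene_panel) we get O(redact_consent).
Applying K to premise 7 (O(redact_consent → not retain_voucher)) and O(redact_consent) yields O(not retain_voucher).
So O(not retain_voucher) holds, i.e. retain_voucher is forbidden. None of the other listed options is forbidden under the premises.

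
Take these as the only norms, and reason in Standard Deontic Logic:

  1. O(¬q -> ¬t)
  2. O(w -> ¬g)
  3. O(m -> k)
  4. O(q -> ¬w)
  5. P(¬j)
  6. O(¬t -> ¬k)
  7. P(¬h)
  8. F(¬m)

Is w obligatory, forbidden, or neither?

F(¬m) at premise 8 means O(m).
Premise 3 is O(m -> k); since O(m), deontic closure gives O(k).
Premise 6 is O(¬t -> ¬k); contrapositively O(k -> t). Since O(k) holds, K gives O(t).
Premise 1 is O(¬q -> ¬t); contrapositively O(t -> q). Since O(t) holds, K gives O(q).
With premise 4, O(q -> ¬w), the K-axiom yields O(¬w).
Premises 2, 5, 7 do not contribute to this derivation.
Thus O(¬w), which is F(w): w is forbidden.

Forbidden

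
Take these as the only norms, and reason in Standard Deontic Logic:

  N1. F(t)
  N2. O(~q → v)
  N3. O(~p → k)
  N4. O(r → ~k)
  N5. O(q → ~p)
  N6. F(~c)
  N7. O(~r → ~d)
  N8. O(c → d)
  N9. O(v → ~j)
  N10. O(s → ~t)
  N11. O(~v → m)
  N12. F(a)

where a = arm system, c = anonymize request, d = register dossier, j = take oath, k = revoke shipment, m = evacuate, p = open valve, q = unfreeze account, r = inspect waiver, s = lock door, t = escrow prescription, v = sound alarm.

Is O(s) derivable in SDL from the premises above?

Premise 10 is O(s → ~t); even if O(~t) held, inferring O(s) would be affirming the consequent — invalid.
No other premise forces O(s). An ideal world satisfying every premise can still have s false, so O(s) is not derivable.

No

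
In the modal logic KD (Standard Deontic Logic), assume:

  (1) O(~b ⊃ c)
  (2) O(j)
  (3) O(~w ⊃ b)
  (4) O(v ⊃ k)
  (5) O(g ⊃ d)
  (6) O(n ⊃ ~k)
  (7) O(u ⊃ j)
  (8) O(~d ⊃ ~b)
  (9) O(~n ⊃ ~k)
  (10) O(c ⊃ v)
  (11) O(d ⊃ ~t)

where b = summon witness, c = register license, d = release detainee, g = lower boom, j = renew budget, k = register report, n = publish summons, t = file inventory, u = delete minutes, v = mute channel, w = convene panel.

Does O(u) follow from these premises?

No

Premise 7 is O(u ⊃ j); even if O(j) held, inferring O(u) would be affirming the consequent — invalid.
No other premise forces O(u). An ideal world satisfying every premise can still have u false, so O(u) is not derivable.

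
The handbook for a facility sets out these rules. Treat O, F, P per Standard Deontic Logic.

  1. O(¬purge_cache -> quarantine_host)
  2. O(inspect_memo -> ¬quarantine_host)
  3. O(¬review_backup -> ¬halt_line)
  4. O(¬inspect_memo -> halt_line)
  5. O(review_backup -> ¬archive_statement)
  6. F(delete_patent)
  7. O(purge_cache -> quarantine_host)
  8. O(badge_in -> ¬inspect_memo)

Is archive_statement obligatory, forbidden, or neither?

Premises 7 and 1 cover both cases: O(purge_cache -> quarantine_host) and O(¬purge_cache -> quarantine_host). Since purge_cache ∨ ¬purge_cache is a tautology, O(quarantine_host) follows.
Premise 2 is O(inspect_memo -> ¬quarantine_host); contrapositively O(quarantine_host -> ¬inspect_memo). Since O(quarantine_host) holds, K gives O(¬inspect_memo).
Applying K to premise 4 (O(¬inspect_memo -> halt_line)) and O(¬inspect_memo) yields O(halt_line).
Premise 3, O(¬review_backup -> ¬halt_line), contraposes to O(halt_line -> review_backup); with O(halt_line) we get O(review_backup).
Premise 5 is O(review_backup -> ¬archive_statement); since O(review_backup), deontic closure gives O(¬archive_statement).
Premises 6, 8 do not contribute to this derivation.
Thus O(¬archive_statement), which is F(archive_statement): archive_statement is forbidden.

Forbidden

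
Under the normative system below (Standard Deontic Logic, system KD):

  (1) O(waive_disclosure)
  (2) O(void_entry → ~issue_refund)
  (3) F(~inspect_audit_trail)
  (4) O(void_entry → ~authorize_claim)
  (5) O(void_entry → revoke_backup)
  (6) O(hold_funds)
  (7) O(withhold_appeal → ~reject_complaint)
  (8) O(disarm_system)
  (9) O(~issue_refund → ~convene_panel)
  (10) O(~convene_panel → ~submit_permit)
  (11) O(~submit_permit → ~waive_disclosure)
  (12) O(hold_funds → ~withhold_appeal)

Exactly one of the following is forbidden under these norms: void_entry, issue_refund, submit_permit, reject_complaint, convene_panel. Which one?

Premise 1 gives O(waive_disclosure).
Premise 11 is O(~submit_permit → ~waive_disclosure); contrapositively O(waive_disclosure → submit_permit). Since O(waive_disclosure) holds, K gives O(submit_permit).
Premise 10, O(~convene_panel → ~submit_permit), contraposes to O(submit_permit → convene_panel); with O(submit_permit) we get O(convene_panel).
Premise 9, O(~issue_refund → ~convene_panel), contraposes to O(convene_panel → issue_refund); with O(convene_panel) we get O(issue_refund).
Premise 2 is O(void_entry → ~issue_refund); contrapositively O(issue_refund → ~void_entry). Since O(issue_refund) holds, K gives O(~void_entry).
So O(~void_entry) holds, i.e. void_entry is forbidden. None of the other listed options is forbidden under the premises.

void_entry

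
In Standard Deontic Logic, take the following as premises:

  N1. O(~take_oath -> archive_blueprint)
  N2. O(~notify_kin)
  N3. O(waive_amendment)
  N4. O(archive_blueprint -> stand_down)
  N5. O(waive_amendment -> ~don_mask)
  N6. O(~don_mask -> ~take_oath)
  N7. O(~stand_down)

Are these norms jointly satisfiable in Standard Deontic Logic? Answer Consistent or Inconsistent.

Premise 7 gives O(~stand_down).
Premise 4, O(archive_blueprint -> stand_down), contraposes to O(~stand_down -> ~archive_blueprint); with O(~stand_down) we get O(~archive_blueprint).
Premise 1, O(~take_oath -> archive_blueprint), contraposes to O(~archive_blueprint -> take_oath); with O(~archive_blueprint) we get O(take_oath).
Premise 6 is O(~don_mask -> ~take_oath); contrapositively O(take_oath -> don_mask). Since O(take_oath) holds, K gives O(don_mask).
Premise 5 is O(waive_amendment -> ~don_mask); contrapositively O(don_mask -> ~waive_amendment). Since O(don_mask) holds, K gives O(~waive_amendment).
Yet premise 3 states O(waive_amendment).
We now have both O(~waive_amendment) and O(waive_amendment) — waive_amendment is simultaneously obligatory and forbidden, violating the D-axiom.

Inconsistent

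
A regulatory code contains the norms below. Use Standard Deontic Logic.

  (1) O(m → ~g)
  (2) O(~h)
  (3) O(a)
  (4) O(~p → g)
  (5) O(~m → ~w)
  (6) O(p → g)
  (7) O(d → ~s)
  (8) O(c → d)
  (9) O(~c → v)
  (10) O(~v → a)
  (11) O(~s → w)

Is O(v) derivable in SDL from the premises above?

Premises 6 and 4 cover both cases: O(p → g) and O(~p → g). Since p ∨ ~p is a tautology, O(g) follows.
Premise 1 is O(m → ~g); contrapositively O(g → ~m). Since O(g) holds, K gives O(~m).
Applying K to premise 5 (O(~m → ~w)) and O(~m) yields O(~w).
Premise 11, O(~s → w), contraposes to O(~w → s); with O(~w) we get O(s).
Premise 7, O(d → ~s), contraposes to O(s → ~d); with O(s) we get O(~d).
Premise 8 is O(c → d); contrapositively O(~d → ~c). Since O(~d) holds, K gives O(~c).
From O(~c) and premise 9, O(~c → v), we obtain O(v).
Premises 2, 3, 10 do not contribute to this derivation.
So O(v) follows.

Yes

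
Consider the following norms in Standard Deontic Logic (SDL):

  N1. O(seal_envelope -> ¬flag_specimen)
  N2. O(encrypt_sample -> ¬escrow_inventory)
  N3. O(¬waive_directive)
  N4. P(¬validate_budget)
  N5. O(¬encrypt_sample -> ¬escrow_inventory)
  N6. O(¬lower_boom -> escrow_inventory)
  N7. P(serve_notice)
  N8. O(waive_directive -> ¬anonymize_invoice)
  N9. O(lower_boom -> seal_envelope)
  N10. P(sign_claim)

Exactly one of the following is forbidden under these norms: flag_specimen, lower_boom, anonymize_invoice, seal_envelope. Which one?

flag_specimen

By case analysis on ¬encrypt_sample: premise 5 gives O(¬encrypt_sample -> ¬escrow_inventory) and premise 2 gives O(encrypt_sample -> ¬escrow_inventory), so O(¬escrow_inventory) either way.
Premise 6 is O(¬lower_boom -> escrow_inventory); contrapositively O(¬escrow_inventory -> lower_boom). Since O(¬escrow_inventory) holds, K gives O(lower_boom).
Applying K to premise 9 (O(lower_boom -> seal_envelope)) and O(lower_boom) yields O(seal_envelope).
From O(seal_envelope) and premise 1, O(seal_envelope -> ¬flag_specimen), we obtain O(¬flag_specimen).
So O(¬flag_specimen) holds, i.e. flag_specimen is forbidden. None of the other listed options is forbidden under the premises.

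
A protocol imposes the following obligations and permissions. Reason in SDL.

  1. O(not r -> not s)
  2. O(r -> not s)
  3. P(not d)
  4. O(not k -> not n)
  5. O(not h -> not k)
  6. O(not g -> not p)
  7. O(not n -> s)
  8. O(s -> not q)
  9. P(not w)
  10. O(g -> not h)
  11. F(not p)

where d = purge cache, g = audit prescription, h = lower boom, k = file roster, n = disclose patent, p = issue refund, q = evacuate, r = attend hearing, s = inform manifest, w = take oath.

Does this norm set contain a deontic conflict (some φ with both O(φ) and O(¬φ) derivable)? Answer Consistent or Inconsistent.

Premises 1 and 2 are O(not r -> not s) and O(r -> not s); every ideal world satisfies not r or r, so in either case not s holds — hence O(not s).
The contrapositive of premise 7 (O(not n -> s)) is O(not s -> n), and O(not s) is already established, so O(n).
Premise 4, O(not k -> not n), contraposes to O(n -> k); with O(n) we get O(k).
Premise 5 is O(not h -> not k); contrapositively O(k -> h). Since O(k) holds, K gives O(h).
The contrapositive of premise 10 (O(g -> not h)) is O(h -> not g), and O(h) is already established, so O(not g).
Applying K to premise 6 (O(not g -> not p)) and O(not g) yields O(not p).
Yet premise 11 is F(not p), i.e. O(p).
We now have both O(not p) and O(p) — p is simultaneously obligatory and forbidden, violating the D-axiom.

Inconsistent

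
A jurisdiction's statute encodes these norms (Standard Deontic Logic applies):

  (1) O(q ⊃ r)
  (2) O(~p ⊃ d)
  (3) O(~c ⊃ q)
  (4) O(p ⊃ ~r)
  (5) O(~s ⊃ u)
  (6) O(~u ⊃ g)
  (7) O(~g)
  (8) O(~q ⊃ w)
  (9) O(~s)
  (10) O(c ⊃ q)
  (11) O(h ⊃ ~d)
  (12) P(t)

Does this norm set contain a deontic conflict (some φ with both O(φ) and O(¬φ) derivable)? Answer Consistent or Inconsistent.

Consistent

Premise 6 is O(~u ⊃ g), but O(~u) is not derivable from the premises, so it does not yield O(g).
So O(g) is not derivable, and the apparent clash with O(~g) does not arise.
A world satisfying every obligation exists (e.g. c=false, d=true, g=false, h=false, p=false, q=true, r=true, s=false, t=false, u=true, w=false); no atom is both obligatory and forbidden, so the set is consistent.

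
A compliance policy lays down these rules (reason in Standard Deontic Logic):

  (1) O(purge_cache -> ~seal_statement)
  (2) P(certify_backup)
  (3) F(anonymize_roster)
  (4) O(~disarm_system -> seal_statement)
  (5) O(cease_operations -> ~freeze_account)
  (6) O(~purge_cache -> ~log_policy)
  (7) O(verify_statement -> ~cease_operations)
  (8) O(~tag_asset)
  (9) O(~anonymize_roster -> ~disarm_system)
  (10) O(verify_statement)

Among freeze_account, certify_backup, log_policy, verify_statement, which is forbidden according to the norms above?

log_policy

F(anonymize_roster) at premise 3 means O(~anonymize_roster).
Premise 9 is O(~anonymize_roster -> ~disarm_system); since O(~anonymize_roster), deontic closure gives O(~disarm_system).
With premise 4, O(~disarm_system -> seal_statement), the K-axiom yields O(seal_statement).
Premise 1 is O(purge_cache -> ~seal_statement); contrapositively O(seal_statement -> ~purge_cache). Since O(seal_statement) holds, K gives O(~purge_cache).
Premise 6 is O(~purge_cache -> ~log_policy); since O(~purge_cache), deontic closure gives O(~log_policy).
So O(~log_policy) holds, i.e. log_policy is forbidden. None of the other listed options is forbidden under the premises.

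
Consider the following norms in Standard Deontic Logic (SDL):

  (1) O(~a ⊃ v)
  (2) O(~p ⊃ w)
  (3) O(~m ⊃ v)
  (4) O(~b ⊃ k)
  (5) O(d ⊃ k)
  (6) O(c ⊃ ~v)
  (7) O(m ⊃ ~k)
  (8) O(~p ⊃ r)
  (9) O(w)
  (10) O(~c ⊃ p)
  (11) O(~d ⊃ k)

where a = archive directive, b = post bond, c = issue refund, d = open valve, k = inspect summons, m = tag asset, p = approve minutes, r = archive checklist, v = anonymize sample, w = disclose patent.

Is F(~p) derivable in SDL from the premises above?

Premises 11 and 5 cover both cases: O(~d ⊃ k) and O(d ⊃ k). Since ~d ∨ d is a tautology, O(k) follows.
Premise 7, O(m ⊃ ~k), contraposes to O(k ⊃ ~m); with O(k) we get O(~m).
With premise 3, O(~m ⊃ v), the K-axiom yields O(v).
Premise 6, O(c ⊃ ~v), contraposes to O(v ⊃ ~c); with O(v) we get O(~c).
With premise 10, O(~c ⊃ p), the K-axiom yields O(p).
Premises 1, 2, 4, 8, 9 do not contribute to this derivation.
So O(p) holds, i.e. F(~p). The claim follows.

Yes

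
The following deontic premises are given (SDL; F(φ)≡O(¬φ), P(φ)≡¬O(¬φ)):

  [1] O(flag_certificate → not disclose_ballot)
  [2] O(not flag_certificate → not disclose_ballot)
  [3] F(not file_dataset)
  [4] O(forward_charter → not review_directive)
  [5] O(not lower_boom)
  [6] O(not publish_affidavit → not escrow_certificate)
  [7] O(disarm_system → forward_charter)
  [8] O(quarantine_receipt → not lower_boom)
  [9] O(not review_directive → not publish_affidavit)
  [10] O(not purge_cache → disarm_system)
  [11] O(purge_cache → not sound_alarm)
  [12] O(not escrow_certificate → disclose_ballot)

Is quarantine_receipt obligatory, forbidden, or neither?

Premise 8 is O(quarantine_receipt → not lower_boom); even if O(not lower_boom) held, inferring O(quarantine_receipt) would be affirming the consequent — invalid.
No premise or chain of K-axiom applications forces O(quarantine_receipt), and none forces O(not quarantine_receipt). So quarantine_receipt is neither obligatory nor forbidden under these norms.

Neither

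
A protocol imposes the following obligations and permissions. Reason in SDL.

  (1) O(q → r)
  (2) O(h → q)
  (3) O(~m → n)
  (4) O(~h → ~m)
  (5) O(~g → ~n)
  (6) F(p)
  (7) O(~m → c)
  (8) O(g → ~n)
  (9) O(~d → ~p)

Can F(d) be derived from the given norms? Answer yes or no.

No

Premise 9 is O(~d → ~p); even if O(~p) held, inferring O(~d) would be affirming the consequent — invalid.
No other premise forces O(~d). An ideal world satisfying every premise can still have d true, so F(d) is not derivable.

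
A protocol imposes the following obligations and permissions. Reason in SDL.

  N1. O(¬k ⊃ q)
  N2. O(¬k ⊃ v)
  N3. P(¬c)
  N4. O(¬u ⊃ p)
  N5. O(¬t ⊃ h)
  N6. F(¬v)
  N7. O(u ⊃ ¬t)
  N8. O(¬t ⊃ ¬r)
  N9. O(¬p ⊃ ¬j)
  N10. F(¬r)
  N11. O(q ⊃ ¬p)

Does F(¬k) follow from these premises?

Yes

Premise 10 is F(¬r), i.e. O(r).
The contrapositive of premise 8 (O(¬t ⊃ ¬r)) is O(r ⊃ t), and O(r) is already established, so O(t).
Premise 7, O(u ⊃ ¬t), contraposes to O(t ⊃ ¬u); with O(t) we get O(¬u).
From O(¬u) and premise 4, O(¬u ⊃ p), we obtain O(p).
The contrapositive of premise 11 (O(q ⊃ ¬p)) is O(p ⊃ ¬q), and O(p) is already established, so O(¬q).
Premise 1, O(¬k ⊃ q), contraposes to O(¬q ⊃ k); with O(¬q) we get O(k).
Premises 2, 3, 5, 6, 9 do not contribute to this derivation.
So O(k) holds, i.e. F(¬k). The claim follows.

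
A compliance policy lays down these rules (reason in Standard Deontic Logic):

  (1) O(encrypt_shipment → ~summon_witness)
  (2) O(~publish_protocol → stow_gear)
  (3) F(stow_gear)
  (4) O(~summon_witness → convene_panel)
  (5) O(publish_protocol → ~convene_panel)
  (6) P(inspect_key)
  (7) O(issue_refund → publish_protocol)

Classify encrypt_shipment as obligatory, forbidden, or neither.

Premise 3 is F(stow_gear), i.e. O(~stow_gear).
Premise 2 is O(~publish_protocol → stow_gear); contrapositively O(~stow_gear → publish_protocol). Since O(~stow_gear) holds, K gives O(publish_protocol).
From O(publish_protocol) and premise 5, O(publish_protocol → ~convene_panel), we obtain O(~convene_panel).
Premise 4, O(~summon_witness → convene_panel), contraposes to O(~convene_panel → summon_witness); with O(~convene_panel) we get O(summon_witness).
Premise 1 is O(encrypt_shipment → ~summon_witness); contrapositively O(summon_witness → ~encrypt_shipment). Since O(summon_witness) holds, K gives O(~encrypt_shipment).
Premises 6, 7 do not contribute to this derivation.
Thus O(~encrypt_shipment), which is F(encrypt_shipment): encrypt_shipment is forbidden.

Forbidden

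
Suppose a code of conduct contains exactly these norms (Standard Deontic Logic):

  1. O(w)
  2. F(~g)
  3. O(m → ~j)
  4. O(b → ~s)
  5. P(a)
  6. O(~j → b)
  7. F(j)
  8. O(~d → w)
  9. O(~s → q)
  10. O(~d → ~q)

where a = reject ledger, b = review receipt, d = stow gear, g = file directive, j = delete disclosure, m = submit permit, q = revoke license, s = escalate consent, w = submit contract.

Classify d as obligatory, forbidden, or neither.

Premise 7, F(j), is equivalent to O(~j).
Applying K to premise 6 (O(~j → b)) and O(~j) yields O(b).
With premise 4, O(b → ~s), the K-axiom yields O(~s).
Applying K to premise 9 (O(~s → q)) and O(~s) yields O(q).
Premise 10 is O(~d → ~q); contrapositively O(q → d). Since O(q) holds, K gives O(d).
Premises 1, 2, 3, 5, 8 do not contribute to this derivation.
Hence d is obligatory.

Obligatory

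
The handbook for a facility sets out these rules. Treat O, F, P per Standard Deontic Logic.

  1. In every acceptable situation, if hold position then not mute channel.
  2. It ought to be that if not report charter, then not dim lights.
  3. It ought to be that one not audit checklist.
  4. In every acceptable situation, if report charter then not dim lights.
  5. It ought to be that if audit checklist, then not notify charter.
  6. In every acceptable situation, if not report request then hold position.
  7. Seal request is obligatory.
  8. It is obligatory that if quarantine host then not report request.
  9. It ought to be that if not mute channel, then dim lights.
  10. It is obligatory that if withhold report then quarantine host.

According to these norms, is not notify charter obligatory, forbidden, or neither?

Premise 5 is O(audit_checklist → ¬notify_charter), but O(audit_checklist) is not derivable from the premises, so it does not yield O(¬notify_charter).
No premise or chain of K-axiom applications forces O(¬notify_charter), and none forces O(notify_charter). So ¬notify_charter is neither obligatory nor forbidden under these norms.

Neither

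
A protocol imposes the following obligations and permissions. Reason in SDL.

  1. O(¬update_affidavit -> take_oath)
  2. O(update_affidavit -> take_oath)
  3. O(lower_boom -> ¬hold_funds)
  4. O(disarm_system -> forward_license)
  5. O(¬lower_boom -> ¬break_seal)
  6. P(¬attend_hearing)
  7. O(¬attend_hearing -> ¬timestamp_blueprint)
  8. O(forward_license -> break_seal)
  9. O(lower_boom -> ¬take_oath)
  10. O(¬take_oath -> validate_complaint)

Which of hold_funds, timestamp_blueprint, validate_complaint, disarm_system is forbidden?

By case analysis on update_affidavit: premise 2 gives O(update_affidavit -> take_oath) and premise 1 gives O(¬update_affidavit -> take_oath), so O(take_oath) either way.
The contrapositive of premise 9 (O(lower_boom -> ¬take_oath)) is O(take_oath -> ¬lower_boom), and O(take_oath) is already established, so O(¬lower_boom).
Premise 5 is O(¬lower_boom -> ¬break_seal); since O(¬lower_boom), deontic closure gives O(¬break_seal).
The contrapositive of premise 8 (O(forward_license -> break_seal)) is O(¬break_seal -> ¬forward_license), and O(¬break_seal) is already established, so O(¬forward_license).
Premise 4 is O(disarm_system -> forward_license); contrapositively O(¬forward_license -> ¬disarm_system). Since O(¬forward_license) holds, K gives O(¬disarm_system).
So O(¬disarm_system) holds, i.e. disarm_system is forbidden. None of the other listed options is forbidden under the premises.

disarm_system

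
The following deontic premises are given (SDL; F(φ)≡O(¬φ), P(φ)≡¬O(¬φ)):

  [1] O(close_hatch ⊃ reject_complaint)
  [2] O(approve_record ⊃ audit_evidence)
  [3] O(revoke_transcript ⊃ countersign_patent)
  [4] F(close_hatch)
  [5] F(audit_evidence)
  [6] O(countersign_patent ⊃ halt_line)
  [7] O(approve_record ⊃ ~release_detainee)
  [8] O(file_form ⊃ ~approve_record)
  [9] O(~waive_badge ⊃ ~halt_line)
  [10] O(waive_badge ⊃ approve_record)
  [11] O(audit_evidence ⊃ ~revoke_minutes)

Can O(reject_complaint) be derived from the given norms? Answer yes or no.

No

Premise 1 is O(close_hatch ⊃ reject_complaint), but O(close_hatch) is not derivable from the premises, so it does not yield O(reject_complaint).
No other premise forces O(reject_complaint). An ideal world satisfying every premise can still have reject_complaint false, so O(reject_complaint) is not derivable.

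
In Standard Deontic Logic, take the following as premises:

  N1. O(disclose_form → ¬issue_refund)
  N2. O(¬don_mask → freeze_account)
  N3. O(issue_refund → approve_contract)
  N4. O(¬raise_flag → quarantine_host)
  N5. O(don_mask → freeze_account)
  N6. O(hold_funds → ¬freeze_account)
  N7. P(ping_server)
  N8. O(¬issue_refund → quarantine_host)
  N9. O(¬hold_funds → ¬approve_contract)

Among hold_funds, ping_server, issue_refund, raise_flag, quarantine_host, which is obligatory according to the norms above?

Premises 5 and 2 are O(don_mask → freeze_account) and O(¬don_mask → freeze_account); every ideal world satisfies don_mask or ¬don_mask, so in either case freeze_account holds — hence O(freeze_account).
Premise 6 is O(hold_funds → ¬freeze_account); contrapositively O(freeze_account → ¬hold_funds). Since O(freeze_account) holds, K gives O(¬hold_funds).
Applying K to premise 9 (O(¬hold_funds → ¬approve_contract)) and O(¬hold_funds) yields O(¬approve_contract).
The contrapositive of premise 3 (O(issue_refund → approve_contract)) is O(¬approve_contract → ¬issue_refund), and O(¬approve_contract) is already established, so O(¬issue_refund).
Premise 8 is O(¬issue_refund → quarantine_host); since O(¬issue_refund), deontic closure gives O(quarantine_host).
So O(quarantine_host) holds — quarantine_host is obligatory. None of the other listed options is made obligatory by any chain of premises.

quarantine_host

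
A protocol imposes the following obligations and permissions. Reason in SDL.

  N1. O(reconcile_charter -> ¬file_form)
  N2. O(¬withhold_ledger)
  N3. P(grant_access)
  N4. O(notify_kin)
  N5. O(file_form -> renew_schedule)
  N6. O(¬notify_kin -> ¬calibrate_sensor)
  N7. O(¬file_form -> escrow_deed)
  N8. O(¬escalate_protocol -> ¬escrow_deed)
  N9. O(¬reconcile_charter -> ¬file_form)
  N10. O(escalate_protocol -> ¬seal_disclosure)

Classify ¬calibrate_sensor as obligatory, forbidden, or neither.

Neither

Premise 6 is O(¬notify_kin -> ¬calibrate_sensor), but O(¬notify_kin) is not derivable from the premises, so it does not yield O(¬calibrate_sensor).
No premise or chain of K-axiom applications forces O(¬calibrate_sensor), and none forces O(calibrate_sensor). So ¬calibrate_sensor is neither obligatory nor forbidden under these norms.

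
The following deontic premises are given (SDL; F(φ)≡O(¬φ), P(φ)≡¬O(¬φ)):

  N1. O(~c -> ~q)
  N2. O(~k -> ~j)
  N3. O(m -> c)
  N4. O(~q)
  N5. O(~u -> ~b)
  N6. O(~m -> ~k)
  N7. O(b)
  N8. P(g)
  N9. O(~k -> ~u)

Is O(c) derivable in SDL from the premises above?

From premise 7 we have O(b).
The contrapositive of premise 5 (O(~u -> ~b)) is O(b -> u), and O(b) is already established, so O(u).
Premise 9, O(~k -> ~u), contraposes to O(u -> k); with O(u) we get O(k).
Premise 6, O(~m -> ~k), contraposes to O(k -> m); with O(k) we get O(m).
From O(m) and premise 3, O(m -> c), we obtain O(c).
Premises 1, 2, 4, 8 do not contribute to this derivation.
So O(c) follows.

Yes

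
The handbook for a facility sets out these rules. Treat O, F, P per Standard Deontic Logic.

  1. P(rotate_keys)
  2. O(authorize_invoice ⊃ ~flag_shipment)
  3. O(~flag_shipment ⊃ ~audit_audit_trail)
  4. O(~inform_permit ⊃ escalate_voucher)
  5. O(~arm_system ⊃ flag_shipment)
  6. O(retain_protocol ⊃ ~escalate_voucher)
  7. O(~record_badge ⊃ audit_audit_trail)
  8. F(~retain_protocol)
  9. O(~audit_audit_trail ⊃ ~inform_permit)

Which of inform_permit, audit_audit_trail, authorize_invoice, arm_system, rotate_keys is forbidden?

authorize_invoice

Premise 8, F(~retain_protocol), is equivalent to O(retain_protocol).
With premise 6, O(retain_protocol ⊃ ~escalate_voucher), the K-axiom yields O(~escalate_voucher).
Premise 4 is O(~inform_permit ⊃ escalate_voucher); contrapositively O(~escalate_voucher ⊃ inform_permit). Since O(~escalate_voucher) holds, K gives O(inform_permit).
The contrapositive of premise 9 (O(~audit_audit_trail ⊃ ~inform_permit)) is O(inform_permit ⊃ audit_audit_trail), and O(inform_permit) is already established, so O(audit_audit_trail).
Premise 3, O(~flag_shipment ⊃ ~audit_audit_trail), contraposes to O(audit_audit_trail ⊃ flag_shipment); with O(audit_audit_trail) we get O(flag_shipment).
The contrapositive of premise 2 (O(authorize_invoice ⊃ ~flag_shipment)) is O(flag_shipment ⊃ ~authorize_invoice), and O(flag_shipment) is already established, so O(~authorize_invoice).
So O(~authorize_invoice) holds, i.e. authorize_invoice is forbidden. None of the other listed options is forbidden under the premises.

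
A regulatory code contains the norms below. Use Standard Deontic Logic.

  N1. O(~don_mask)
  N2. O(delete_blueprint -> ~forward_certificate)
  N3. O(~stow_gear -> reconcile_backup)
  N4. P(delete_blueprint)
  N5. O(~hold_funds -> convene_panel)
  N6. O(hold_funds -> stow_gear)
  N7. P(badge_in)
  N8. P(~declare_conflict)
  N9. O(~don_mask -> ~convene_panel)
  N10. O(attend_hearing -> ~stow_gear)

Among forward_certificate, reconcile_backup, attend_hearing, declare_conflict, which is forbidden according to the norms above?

attend_hearing

From premise 1 we have O(~don_mask).
From O(~don_mask) and premise 9, O(~don_mask -> ~convene_panel), we obtain O(~convene_panel).
The contrapositive of premise 5 (O(~hold_funds -> convene_panel)) is O(~convene_panel -> hold_funds), and O(~convene_panel) is already established, so O(hold_funds).
From O(hold_funds) and premise 6, O(hold_funds -> stow_gear), we obtain O(stow_gear).
Premise 10, O(attend_hearing -> ~stow_gear), contraposes to O(stow_gear -> ~attend_hearing); with O(stow_gear) we get O(~attend_hearing).
So O(~attend_hearing) holds, i.e. attend_hearing is forbidden. None of the other listed options is forbidden under the premises.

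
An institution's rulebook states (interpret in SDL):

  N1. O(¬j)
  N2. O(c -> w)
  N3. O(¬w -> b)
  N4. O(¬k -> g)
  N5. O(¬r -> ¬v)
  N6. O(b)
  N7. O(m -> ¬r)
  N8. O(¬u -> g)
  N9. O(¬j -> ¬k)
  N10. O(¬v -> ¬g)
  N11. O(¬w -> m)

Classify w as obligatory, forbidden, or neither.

Premise 1 states O(¬j) outright.
With premise 9, O(¬j -> ¬k), the K-axiom yields O(¬k).
From O(¬k) and premise 4, O(¬k -> g), we obtain O(g).
The contrapositive of premise 10 (O(¬v -> ¬g)) is O(g -> v), and O(g) is already established, so O(v).
Premise 5 is O(¬r -> ¬v); contrapositively O(v -> r). Since O(v) holds, K gives O(r).
The contrapositive of premise 7 (O(m -> ¬r)) is O(r -> ¬m), and O(r) is already established, so O(¬m).
Premise 11 is O(¬w -> m); contrapositively O(¬m -> w). Since O(¬m) holds, K gives O(w).
Premises 2, 3, 6, 8 do not contribute to this derivation.
Hence w is obligatory.

Obligatory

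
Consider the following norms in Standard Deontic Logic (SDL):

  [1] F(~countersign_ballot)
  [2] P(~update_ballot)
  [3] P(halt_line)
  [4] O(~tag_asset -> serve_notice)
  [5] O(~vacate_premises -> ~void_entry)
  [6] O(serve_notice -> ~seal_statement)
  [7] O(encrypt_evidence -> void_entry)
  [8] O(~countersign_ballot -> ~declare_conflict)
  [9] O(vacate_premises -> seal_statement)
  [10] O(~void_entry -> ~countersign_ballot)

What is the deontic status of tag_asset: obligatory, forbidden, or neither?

Obligatory

F(~countersign_ballot) at premise 1 means O(countersign_ballot).
Premise 10 is O(~void_entry -> ~countersign_ballot); contrapositively O(countersign_ballot -> void_entry). Since O(countersign_ballot) holds, K gives O(void_entry).
Premise 5 is O(~vacate_premises -> ~void_entry); contrapositively O(void_entry -> vacate_premises). Since O(void_entry) holds, K gives O(vacate_premises).
With premise 9, O(vacate_premises -> seal_statement), the K-axiom yields O(seal_statement).
The contrapositive of premise 6 (O(serve_notice -> ~seal_statement)) is O(seal_statement -> ~serve_notice), and O(seal_statement) is already established, so O(~serve_notice).
Premise 4, O(~tag_asset -> serve_notice), contraposes to O(~serve_notice -> tag_asset); with O(~serve_notice) we get O(tag_asset).
Premises 2, 3, 7, 8 do not contribute to this derivation.
Hence tag_asset is obligatory.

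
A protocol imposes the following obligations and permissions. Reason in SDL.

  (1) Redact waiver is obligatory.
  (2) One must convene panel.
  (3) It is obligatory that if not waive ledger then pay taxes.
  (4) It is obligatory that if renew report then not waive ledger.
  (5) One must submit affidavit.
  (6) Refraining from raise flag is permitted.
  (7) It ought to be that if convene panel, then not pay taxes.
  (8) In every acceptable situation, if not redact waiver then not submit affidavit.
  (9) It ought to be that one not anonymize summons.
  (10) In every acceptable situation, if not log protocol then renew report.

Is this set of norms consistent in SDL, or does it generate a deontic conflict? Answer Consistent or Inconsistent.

Consistent

Premise 8 is O(¬redact_waiver → ¬submit_affidavit), but O(¬redact_waiver) is not derivable from the premises, so it does not yield O(¬submit_affidavit).
So O(¬submit_affidavit) is not derivable, and the apparent clash with O(submit_affidavit) does not arise.
A world satisfying every obligation exists (e.g. anonymize_summons=false, convene_panel=true, log_protocol=true, pay_taxes=false, raise_flag=false, redact_waiver=true, renew_report=false, submit_affidavit=true, waive_ledger=true); no atom is both obligatory and forbidden, so the set is consistent.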